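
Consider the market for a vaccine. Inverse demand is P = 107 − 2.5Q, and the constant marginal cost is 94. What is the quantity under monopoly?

Q = 2.6

Monopoly sets MR = MC: 107 − 5Q = 94 ⇒ Q = 2.6, P = 107 − 2.5·2.6 = 100.5.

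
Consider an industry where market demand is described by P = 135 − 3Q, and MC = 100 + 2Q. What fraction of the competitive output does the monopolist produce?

A monopolist chooses Q where MR = MC. MR = 135 − 6Q; setting this equal to 100 + 2Q gives Q = 4.375 and P = 121.875.
Under competition P = MC: 135 − 3Q = 100 + 2Q ⇒ Q = 7, P = 114.
Ratio Q_m/Q_c = 4.375/7 = 0.625.

Q_m/Q_c = 0.625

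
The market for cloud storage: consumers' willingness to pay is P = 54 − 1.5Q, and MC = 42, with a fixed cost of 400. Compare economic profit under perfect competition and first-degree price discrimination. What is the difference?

π rises by 48

Under competition P = MC = 42, so Q = (54 − 42)/1.5 = 8.
Profit = (42 − 42)·8 − 400 = −400.
A perfectly discriminating monopolist sells every unit with P(Q) ≥ MC(Q), so output equals the competitive quantity Q = 8. Each buyer pays their reservation price, so CS = 0 and the firm captures all surplus.
PS equals the full surplus area, 48. Profit = 48 − 400 = −352.
Change in economic profit: −352 − −400 = 48.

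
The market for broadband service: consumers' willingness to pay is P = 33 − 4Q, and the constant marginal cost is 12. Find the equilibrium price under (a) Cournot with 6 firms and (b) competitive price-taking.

Cournot with 6 identical firms: the symmetric best-response condition is 33 − 28q = 12. Each firm produces q = 0.75, total output Q = 4.5, price P = 15.
Perfect competition: P = MC = 12, so 33 − 4Q = 12 and Q = 5.25.

Cournot: P = 15; Competition: P = 12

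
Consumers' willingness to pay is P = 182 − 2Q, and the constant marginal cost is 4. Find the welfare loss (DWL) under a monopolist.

DWL = 1980.25

Competitive firms price at marginal cost: P = 4, giving Q = 89.
A monopolist chooses Q where MR = MC. MR = 182 − 4Q; setting this equal to 4 gives Q = 44.5 and P = 93.
DWL is the triangle between Q = 44.5 and Q = 89: ½·(89 − 44.5)·(93 − 4) = 1980.25.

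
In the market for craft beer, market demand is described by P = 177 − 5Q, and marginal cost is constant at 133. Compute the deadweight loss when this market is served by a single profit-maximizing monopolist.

DWL = 48.4

Under competition P = MC = 133, so Q = (177 − 133)/5 = 8.8.
The monopolist equates marginal revenue to marginal cost: 177 − 10Q = 133, so Q = 4.4. From demand, P = 155.
DWL is the triangle between Q = 4.4 and Q = 8.8: ½·(8.8 − 4.4)·(155 − 133) = 48.4.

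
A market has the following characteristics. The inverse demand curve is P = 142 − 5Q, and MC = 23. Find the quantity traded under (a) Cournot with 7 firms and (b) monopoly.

Cournot with 7 identical firms: the symmetric best-response condition is 142 − 40q = 23. Each firm produces q = 2.975, total output Q = 20.825, price P = 37.875.
The monopolist equates marginal revenue to marginal cost: 142 − 10Q = 23, so Q = 11.9. From demand, P = 82.5.

Cournot: Q = 20.825; Monopoly: Q = 11.9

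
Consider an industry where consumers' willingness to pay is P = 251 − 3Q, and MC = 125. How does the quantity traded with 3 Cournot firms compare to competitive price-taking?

In a 3-firm Cournot equilibrium, symmetry and the first-order condition give q = (251 − 125)/(12) = 10.5. So Q = 31.5 and P = 156.5.
Competitive firms price at marginal cost: P = 125, giving Q = 42.

Cournot: Q = 31.5; Competition: Q = 42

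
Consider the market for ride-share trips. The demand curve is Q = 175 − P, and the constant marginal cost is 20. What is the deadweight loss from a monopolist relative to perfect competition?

Inverting demand: P = 175 − Q.
Perfect competition: P = MC = 20, so 175 − Q = 20 and Q = 155.
The monopolist equates marginal revenue to marginal cost: 175 − 2Q = 20, so Q = 77.5. From demand, P = 97.5.
DWL is the triangle between Q = 77.5 and Q = 155: ½·(155 − 77.5)·(97.5 − 20) = 3003.125.

DWL = 3003.125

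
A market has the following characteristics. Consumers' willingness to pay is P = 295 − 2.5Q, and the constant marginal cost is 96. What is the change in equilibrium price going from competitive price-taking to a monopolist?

P rises by 99.5

Under competition P = MC = 96, so Q = (295 − 96)/2.5 = 79.6.
The monopolist equates marginal revenue to marginal cost: 295 − 5Q = 96, so Q = 39.8. From demand, P = 195.5.
Change in equilibrium price: 195.5 − 96 = 99.5.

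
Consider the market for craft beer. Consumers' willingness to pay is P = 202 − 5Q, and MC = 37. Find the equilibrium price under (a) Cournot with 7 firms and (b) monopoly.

In a 7-firm Cournot equilibrium, symmetry and the first-order condition give q = (202 − 37)/(40) = 4.125. So Q = 28.875 and P = 57.625.
A monopolist chooses Q where MR = MC. MR = 202 − 10Q; setting this equal to 37 gives Q = 16.5 and P = 119.5.

Cournot: P = 57.625; Monopoly: P = 119.5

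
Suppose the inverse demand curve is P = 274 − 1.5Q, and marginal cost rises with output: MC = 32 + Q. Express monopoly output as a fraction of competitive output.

Q_m/Q_c = 0.625

The monopolist equates marginal revenue to marginal cost: 274 − 3Q = 32 + Q, so Q = 60.5. From demand, P = 183.25.
Competitive equilibrium sets price equal to marginal cost: 274 − 1.5Q = 32 + Q, so Q = 96.8 and P = 128.8.
Ratio Q_m/Q_c = 60.5/96.8 = 0.625.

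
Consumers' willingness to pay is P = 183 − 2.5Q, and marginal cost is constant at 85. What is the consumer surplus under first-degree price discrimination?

A perfectly discriminating monopolist sells every unit with P(Q) ≥ MC(Q), so output equals the competitive quantity Q = 39.2. Each buyer pays their reservation price, so CS = 0 and the firm captures all surplus.
CS = 0.

CS = 0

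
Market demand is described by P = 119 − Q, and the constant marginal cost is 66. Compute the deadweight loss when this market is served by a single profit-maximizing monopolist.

Perfect competition: P = MC = 66, so 119 − Q = 66 and Q = 53.
A monopolist chooses Q where MR = MC. MR = 119 − 2Q; setting this equal to 66 gives Q = 26.5 and P = 92.5.
DWL is the triangle between Q = 26.5 and Q = 53: ½·(53 − 26.5)·(92.5 − 66) = 351.125.

DWL = 351.125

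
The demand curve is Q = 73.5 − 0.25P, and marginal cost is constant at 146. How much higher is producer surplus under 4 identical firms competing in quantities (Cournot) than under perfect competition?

PS rises by 876.16

Inverting demand: P = 294 − 4Q.
Competitive firms price at marginal cost: P = 146, giving Q = 37.
PS = (146 − 146)·37 = 0.
In a 4-firm Cournot equilibrium, symmetry and the first-order condition give q = (294 − 146)/(20) = 7.4. So Q = 29.6 and P = 175.6.
PS = (175.6 − 146)·29.6 = 876.16.
Change in producer surplus: 876.16 − 0 = 876.16.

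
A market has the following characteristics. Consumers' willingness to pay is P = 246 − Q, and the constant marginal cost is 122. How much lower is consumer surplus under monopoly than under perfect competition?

Competitive firms price at marginal cost: P = 122, giving Q = 124.
CS = ½·(246 − 122)·124 = 7688.
A monopolist chooses Q where MR = MC. MR = 246 − 2Q; setting this equal to 122 gives Q = 62 and P = 184.
CS = ½·(246 − 184)·62 = 1922.
Change in consumer surplus: 1922 − 7688 = −5766.

Consumer surplus falls by 5766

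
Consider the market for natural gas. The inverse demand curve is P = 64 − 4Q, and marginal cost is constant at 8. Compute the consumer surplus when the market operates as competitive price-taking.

CS = 392

Competitive firms price at marginal cost: P = 8, giving Q = 14.
CS = ½·(64 − 8)·14 = 392.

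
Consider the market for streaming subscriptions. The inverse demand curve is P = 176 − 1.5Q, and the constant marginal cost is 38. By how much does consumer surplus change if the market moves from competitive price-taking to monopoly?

CS falls by 4761

Perfect competition: P = MC = 38, so 176 − 1.5Q = 38 and Q = 92.
CS = ½·(176 − 38)·92 = 6348.
A monopolist chooses Q where MR = MC. MR = 176 − 3Q; setting this equal to 38 gives Q = 46 and P = 107.
CS = ½·(176 − 107)·46 = 1587.
Change in consumer surplus: 1587 − 6348 = −4761.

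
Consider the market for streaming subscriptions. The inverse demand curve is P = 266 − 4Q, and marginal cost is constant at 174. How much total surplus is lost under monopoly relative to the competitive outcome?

DWL = 264.5

Under competition P = MC = 174, so Q = (266 − 174)/4 = 23.
Monopoly sets MR = MC: 266 − 8Q = 174 ⇒ Q = 11.5, P = 266 − 4·11.5 = 220.
DWL is the triangle between Q = 11.5 and Q = 23: ½·(23 − 11.5)·(220 − 174) = 264.5.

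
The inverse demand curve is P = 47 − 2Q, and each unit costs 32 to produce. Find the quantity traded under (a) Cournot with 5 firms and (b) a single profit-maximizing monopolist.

Cournot: Q = 6.25; Monopoly: Q = 3.75

Cournot with 5 identical firms: the symmetric best-response condition is 47 − 12q = 32. Each firm produces q = 1.25, total output Q = 6.25, price P = 34.5.
Monopoly sets MR = MC: 47 − 4Q = 32 ⇒ Q = 3.75, P = 47 − 2·3.75 = 39.5.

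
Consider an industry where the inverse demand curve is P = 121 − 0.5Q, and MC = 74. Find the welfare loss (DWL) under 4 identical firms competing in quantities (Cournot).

Competitive firms price at marginal cost: P = 74, giving Q = 94.
Cournot with 4 identical firms: the symmetric best-response condition is 121 − 2.5q = 74. Each firm produces q = 18.8, total output Q = 75.2, price P = 83.4.
DWL is the triangle between Q = 75.2 and Q = 94: ½·(94 − 75.2)·(83.4 − 74) = 88.36.

DWL = 88.36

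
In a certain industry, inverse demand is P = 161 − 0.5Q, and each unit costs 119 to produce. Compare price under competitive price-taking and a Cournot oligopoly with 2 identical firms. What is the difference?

P rises by 14

Under competition P = MC = 119, so Q = (161 − 119)/0.5 = 84.
In a 2-firm Cournot equilibrium, symmetry and the first-order condition give q = (161 − 119)/(1.5) = 28. So Q = 56 and P = 133.
Change in price: 133 − 119 = 14.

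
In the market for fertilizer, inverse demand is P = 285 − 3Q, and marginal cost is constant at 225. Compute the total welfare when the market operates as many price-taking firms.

TS = 600

Competitive firms price at marginal cost: P = 225, giving Q = 20.
CS = ½·(285 − 225)·20 = 600; PS = (225 − 225)·20 = 0; TS = 600.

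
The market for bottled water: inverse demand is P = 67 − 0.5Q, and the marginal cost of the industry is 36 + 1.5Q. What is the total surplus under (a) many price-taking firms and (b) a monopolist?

Competition: TS = 240.25; Monopoly: TS = 230.64

Under competition P = MC: 67 − 0.5Q = 36 + 1.5Q ⇒ Q = 15.5, P = 59.25.
CS = ½·(67 − 59.25)·15.5 = 961/16; PS = (59.25·15.5 − 36·15.5 − ½·1.5·15.5²) = 2883/16; TS = 240.25.
A monopolist chooses Q where MR = MC. MR = 67 − Q; setting this equal to 36 + 1.5Q gives Q = 12.4 and P = 60.8.
CS = ½·(67 − 60.8)·12.4 = 38.44; PS = (60.8·12.4 − 36·12.4 − ½·1.5·12.4²) = 192.2; TS = 230.64.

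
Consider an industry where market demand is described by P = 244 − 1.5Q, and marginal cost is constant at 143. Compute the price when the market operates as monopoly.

A monopolist chooses Q where MR = MC. MR = 244 − 3Q; setting this equal to 143 gives Q = 101/3 and P = 193.5.

P = 193.5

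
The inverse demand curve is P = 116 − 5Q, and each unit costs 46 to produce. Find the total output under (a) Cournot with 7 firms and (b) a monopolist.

In a 7-firm Cournot equilibrium, symmetry and the first-order condition give q = (116 − 46)/(40) = 1.75. So Q = 12.25 and P = 54.75.
Monopoly sets MR = MC: 116 − 10Q = 46 ⇒ Q = 7, P = 116 − 5·7 = 81.

Cournot: Q = 12.25; Monopoly: Q = 7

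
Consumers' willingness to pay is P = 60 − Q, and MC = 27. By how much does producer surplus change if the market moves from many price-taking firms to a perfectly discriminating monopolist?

Perfect competition: P = MC = 27, so 60 − Q = 27 and Q = 33.
PS = (27 − 27)·33 = 0.
With perfect price discrimination, output is the efficient level Q = 33 (where demand meets MC), but every buyer pays their willingness to pay: CS = 0 and PS = total surplus.
PS = ½·(60 − 27)·33 = 544.5.
Change in producer surplus: 544.5 − 0 = 544.5.

Producer surplus rises by 544.5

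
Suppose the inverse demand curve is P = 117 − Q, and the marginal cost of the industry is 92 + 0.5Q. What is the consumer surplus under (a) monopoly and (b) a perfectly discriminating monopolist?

The monopolist equates marginal revenue to marginal cost: 117 − 2Q = 92 + 0.5Q, so Q = 10. From demand, P = 107.
CS = ½·(117 − 107)·10 = 50.
With perfect price discrimination, output is the efficient level Q = 50/3 (where demand meets MC), but every buyer pays their willingness to pay: CS = 0 and PS = total surplus.
CS = 0.

Monopoly: CS = 50; Perfect PD: CS = 0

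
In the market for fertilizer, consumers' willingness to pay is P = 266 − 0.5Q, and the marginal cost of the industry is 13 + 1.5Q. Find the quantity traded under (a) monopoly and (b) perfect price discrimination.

Monopoly: Q = 101.2; Perfect PD: Q = 126.5

Monopoly sets MR = MC: 266 − Q = 13 + 1.5Q ⇒ Q = 101.2, P = 266 − 0.5·101.2 = 215.4.
With perfect price discrimination, output is the efficient level Q = 126.5 (where demand meets MC), but every buyer pays their willingness to pay: CS = 0 and PS = total surplus.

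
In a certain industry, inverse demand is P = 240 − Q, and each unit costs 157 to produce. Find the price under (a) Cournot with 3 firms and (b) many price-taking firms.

Cournot with 3 identical firms: the symmetric best-response condition is 240 − 4q = 157. Each firm produces q = 20.75, total output Q = 62.25, price P = 177.75.
Under competition P = MC = 157, so Q = (240 − 157)/1 = 83.

Cournot: P = 177.75; Competition: P = 157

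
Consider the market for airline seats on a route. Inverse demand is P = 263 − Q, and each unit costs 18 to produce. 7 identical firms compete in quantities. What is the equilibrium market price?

In a 7-firm Cournot equilibrium, symmetry and the first-order condition give q = (263 − 18)/(8) = 30.625. So Q = 214.375 and P = 48.625.

P = 48.625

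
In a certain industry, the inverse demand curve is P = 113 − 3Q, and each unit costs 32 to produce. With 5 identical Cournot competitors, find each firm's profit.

π_i = 60.75

In a 5-firm Cournot equilibrium, symmetry and the first-order condition give q = (113 − 32)/(18) = 4.5. So Q = 22.5 and P = 45.5.
Each firm's profit = (45.5 − 32)·4.5 = 60.75.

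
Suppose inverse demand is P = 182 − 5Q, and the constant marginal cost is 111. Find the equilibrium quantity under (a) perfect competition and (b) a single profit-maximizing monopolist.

Competitive firms price at marginal cost: P = 111, giving Q = 14.2.
A monopolist chooses Q where MR = MC. MR = 182 − 10Q; setting this equal to 111 gives Q = 7.1 and P = 146.5.

Competition: Q = 14.2; Monopoly: Q = 7.1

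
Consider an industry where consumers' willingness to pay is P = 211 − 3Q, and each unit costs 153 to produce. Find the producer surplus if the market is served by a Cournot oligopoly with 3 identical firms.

In a 3-firm Cournot equilibrium, symmetry and the first-order condition give q = (211 − 153)/(12) = 29/6. So Q = 14.5 and P = 167.5.
PS = (167.5 − 153)·14.5 = 210.25.

PS = 210.25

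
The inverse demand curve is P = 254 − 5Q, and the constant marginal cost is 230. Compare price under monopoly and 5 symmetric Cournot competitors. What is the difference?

Price falls by 8

The monopolist equates marginal revenue to marginal cost: 254 − 10Q = 230, so Q = 2.4. From demand, P = 242.
In a 5-firm Cournot equilibrium, symmetry and the first-order condition give q = (254 − 230)/(30) = 0.8. So Q = 4 and P = 234.
Change in price: 234 − 242 = −8.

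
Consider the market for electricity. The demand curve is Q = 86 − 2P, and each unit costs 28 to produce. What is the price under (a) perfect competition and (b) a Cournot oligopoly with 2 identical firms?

Inverting demand: P = 43 − 0.5Q.
Under competition P = MC = 28, so Q = (43 − 28)/0.5 = 30.
In a 2-firm Cournot equilibrium, symmetry and the first-order condition give q = (43 − 28)/(1.5) = 10. So Q = 20 and P = 33.

Competition: P = 28; Cournot: P = 33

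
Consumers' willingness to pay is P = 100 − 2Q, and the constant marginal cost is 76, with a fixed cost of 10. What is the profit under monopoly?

Profit = 62

Monopoly sets MR = MC: 100 − 4Q = 76 ⇒ Q = 6, P = 100 − 2·6 = 88.
Profit = (88 − 76)·6 − 10 = 62.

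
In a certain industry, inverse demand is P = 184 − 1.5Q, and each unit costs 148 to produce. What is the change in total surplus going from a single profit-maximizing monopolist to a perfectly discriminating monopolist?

TS rises by 108

A monopolist chooses Q where MR = MC. MR = 184 − 3Q; setting this equal to 148 gives Q = 12 and P = 166.
CS = ½·(184 − 166)·12 = 108; PS = (166 − 148)·12 = 216; TS = 324.
Under first-degree price discrimination the firm charges each unit its demand price and produces up to where P = MC, i.e. Q = 24. Consumer surplus is zero; producer surplus equals total surplus.
TS = 432 (equal to competitive TS).
Change in total surplus: 432 − 324 = 108.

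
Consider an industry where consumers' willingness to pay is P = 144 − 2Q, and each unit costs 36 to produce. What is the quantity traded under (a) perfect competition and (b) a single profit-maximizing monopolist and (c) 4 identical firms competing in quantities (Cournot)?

Competition: Q = 54; Monopoly: Q = 27; Cournot: Q = 43.2

Perfect competition: P = MC = 36, so 144 − 2Q = 36 and Q = 54.
Monopoly sets MR = MC: 144 − 4Q = 36 ⇒ Q = 27, P = 144 − 2·27 = 90.
Cournot with 4 identical firms: the symmetric best-response condition is 144 − 10q = 36. Each firm produces q = 10.8, total output Q = 43.2, price P = 57.6.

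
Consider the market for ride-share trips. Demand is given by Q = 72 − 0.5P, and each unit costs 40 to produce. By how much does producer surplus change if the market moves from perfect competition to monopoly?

Inverting demand: P = 144 − 2Q.
Competitive firms price at marginal cost: P = 40, giving Q = 52.
PS = (40 − 40)·52 = 0.
Monopoly sets MR = MC: 144 − 4Q = 40 ⇒ Q = 26, P = 144 − 2·26 = 92.
PS = (92 − 40)·26 = 1352.
Change in producer surplus: 1352 − 0 = 1352.

PS rises by 1352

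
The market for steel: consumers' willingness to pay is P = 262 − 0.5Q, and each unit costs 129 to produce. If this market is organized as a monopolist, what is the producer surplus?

A monopolist chooses Q where MR = MC. MR = 262 − Q; setting this equal to 129 gives Q = 133 and P = 195.5.
PS = (195.5 − 129)·133 = 8844.5.

PS = 8844.5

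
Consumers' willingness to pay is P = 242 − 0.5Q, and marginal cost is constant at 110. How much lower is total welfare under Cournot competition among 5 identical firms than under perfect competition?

Total welfare falls by 484

Perfect competition: P = MC = 110, so 242 − 0.5Q = 110 and Q = 264.
CS = ½·(242 − 110)·264 = 17424; PS = (110 − 110)·264 = 0; TS = 17424.
In a 5-firm Cournot equilibrium, symmetry and the first-order condition give q = (242 − 110)/(3) = 44. So Q = 220 and P = 132.
CS = ½·(242 − 132)·220 = 12100; PS = (132 − 110)·220 = 4840; TS = 16940.
Change in total welfare: 16940 − 17424 = −484.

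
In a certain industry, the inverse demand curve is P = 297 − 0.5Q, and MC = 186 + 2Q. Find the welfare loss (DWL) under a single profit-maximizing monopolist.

Competitive equilibrium sets price equal to marginal cost: 297 − 0.5Q = 186 + 2Q, so Q = 44.4 and P = 274.8.
Monopoly sets MR = MC: 297 − Q = 186 + 2Q ⇒ Q = 37, P = 297 − 0.5·37 = 278.5.
CS = ½·(297 − 274.8)·44.4 = 492.84; PS = (274.8·44.4 − 186·44.4 − ½·2·44.4²) = 1971.36; TS = 2464.2.
CS = ½·(297 − 278.5)·37 = 342.25; PS = (278.5·37 − 186·37 − ½·2·37²) = 2053.5; TS = 2395.75.
DWL = 2464.2 − 2395.75 = 68.45.

DWL = 68.45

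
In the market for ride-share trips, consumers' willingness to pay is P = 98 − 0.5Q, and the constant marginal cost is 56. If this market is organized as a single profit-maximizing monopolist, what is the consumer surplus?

The monopolist equates marginal revenue to marginal cost: 98 − Q = 56, so Q = 42. From demand, P = 77.
CS = ½·(98 − 77)·42 = 441.

CS = 441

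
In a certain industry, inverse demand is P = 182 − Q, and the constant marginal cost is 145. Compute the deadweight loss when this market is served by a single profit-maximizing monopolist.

DWL = 171.125

Under competition P = MC = 145, so Q = (182 − 145)/1 = 37.
The monopolist equates marginal revenue to marginal cost: 182 − 2Q = 145, so Q = 18.5. From demand, P = 163.5.
DWL is the triangle between Q = 18.5 and Q = 37: ½·(37 − 18.5)·(163.5 − 145) = 171.125.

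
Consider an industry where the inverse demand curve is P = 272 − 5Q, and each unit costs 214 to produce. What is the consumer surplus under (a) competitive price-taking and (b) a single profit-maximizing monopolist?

Perfect competition: P = MC = 214, so 272 − 5Q = 214 and Q = 11.6.
CS = ½·(272 − 214)·11.6 = 336.4.
The monopolist equates marginal revenue to marginal cost: 272 − 10Q = 214, so Q = 5.8. From demand, P = 243.
CS = ½·(272 − 243)·5.8 = 84.1.

Competition: CS = 336.4; Monopoly: CS = 84.1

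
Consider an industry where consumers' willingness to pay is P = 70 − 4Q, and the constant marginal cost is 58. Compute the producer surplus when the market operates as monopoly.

Monopoly sets MR = MC: 70 − 8Q = 58 ⇒ Q = 1.5, P = 70 − 4·1.5 = 64.
PS = (64 − 58)·1.5 = 9.

PS = 9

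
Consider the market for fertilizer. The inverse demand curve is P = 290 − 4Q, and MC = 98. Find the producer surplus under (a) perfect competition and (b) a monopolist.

Competition: PS = 0; Monopoly: PS = 2304

Perfect competition: P = MC = 98, so 290 − 4Q = 98 and Q = 48.
PS = (98 − 98)·48 = 0.
The monopolist equates marginal revenue to marginal cost: 290 − 8Q = 98, so Q = 24. From demand, P = 194.
PS = (194 − 98)·24 = 2304.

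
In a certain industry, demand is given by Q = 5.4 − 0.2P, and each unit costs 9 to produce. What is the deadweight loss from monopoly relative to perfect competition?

DWL = 8.1

Inverting demand: P = 27 − 5Q.
Under competition P = MC = 9, so Q = (27 − 9)/5 = 3.6.
A monopolist chooses Q where MR = MC. MR = 27 − 10Q; setting this equal to 9 gives Q = 1.8 and P = 18.
DWL is the triangle between Q = 1.8 and Q = 3.6: ½·(3.6 − 1.8)·(18 − 9) = 8.1.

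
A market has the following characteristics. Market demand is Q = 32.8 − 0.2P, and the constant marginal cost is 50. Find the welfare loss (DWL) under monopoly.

Inverting demand: P = 164 − 5Q.
Perfect competition: P = MC = 50, so 164 − 5Q = 50 and Q = 22.8.
The monopolist equates marginal revenue to marginal cost: 164 − 10Q = 50, so Q = 11.4. From demand, P = 107.
DWL is the triangle between Q = 11.4 and Q = 22.8: ½·(22.8 − 11.4)·(107 − 50) = 324.9.

DWL = 324.9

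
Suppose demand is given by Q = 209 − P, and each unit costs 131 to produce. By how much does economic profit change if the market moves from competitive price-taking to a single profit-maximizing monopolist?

Inverting demand: P = 209 − Q.
Competitive firms price at marginal cost: P = 131, giving Q = 78.
Profit = (131 − 131)·78 = 0.
Monopoly sets MR = MC: 209 − 2Q = 131 ⇒ Q = 39, P = 209 − 39 = 170.
Profit = (170 − 131)·39 = 1521.
Change in economic profit: 1521 − 0 = 1521.

π rises by 1521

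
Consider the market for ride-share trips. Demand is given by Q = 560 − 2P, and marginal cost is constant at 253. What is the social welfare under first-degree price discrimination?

TS = 729

Inverting demand: P = 280 − 0.5Q.
With perfect price discrimination, output is the efficient level Q = 54 (where demand meets MC), but every buyer pays their willingness to pay: CS = 0 and PS = total surplus.
TS = 729 (equal to competitive TS).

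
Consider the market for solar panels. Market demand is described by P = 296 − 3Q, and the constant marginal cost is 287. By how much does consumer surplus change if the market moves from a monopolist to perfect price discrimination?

The monopolist equates marginal revenue to marginal cost: 296 − 6Q = 287, so Q = 1.5. From demand, P = 291.5.
CS = ½·(296 − 291.5)·1.5 = 3.375.
Under first-degree price discrimination the firm charges each unit its demand price and produces up to where P = MC, i.e. Q = 3. Consumer surplus is zero; producer surplus equals total surplus.
CS = 0.
Change in consumer surplus: 0 − 3.375 = −3.375.

Consumer surplus falls by 3.375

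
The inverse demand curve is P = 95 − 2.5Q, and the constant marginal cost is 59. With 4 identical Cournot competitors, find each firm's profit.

With 4 symmetric Cournot firms, each firm's FOC gives 95 − 12.5q = 59, so q = 2.88, Q = 4·2.88 = 11.52, and P = 66.2.
Each firm's profit = (66.2 − 59)·2.88 = 20.736.

π_i = 20.736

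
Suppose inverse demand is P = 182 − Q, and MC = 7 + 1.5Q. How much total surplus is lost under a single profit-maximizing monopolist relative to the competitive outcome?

DWL = 500

Competitive equilibrium sets price equal to marginal cost: 182 − Q = 7 + 1.5Q, so Q = 70 and P = 112.
Monopoly sets MR = MC: 182 − 2Q = 7 + 1.5Q ⇒ Q = 50, P = 182 − 50 = 132.
CS = ½·(182 − 112)·70 = 2450; PS = (112·70 − 7·70 − ½·1.5·70²) = 3675; TS = 6125.
CS = ½·(182 − 132)·50 = 1250; PS = (132·50 − 7·50 − ½·1.5·50²) = 4375; TS = 5625.
DWL = 6125 − 5625 = 500.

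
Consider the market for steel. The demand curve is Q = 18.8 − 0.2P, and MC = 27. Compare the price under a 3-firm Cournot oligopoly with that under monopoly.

Inverting demand: P = 94 − 5Q.
With 3 symmetric Cournot firms, each firm's FOC gives 94 − 20q = 27, so q = 3.35, Q = 3·3.35 = 10.05, and P = 43.75.
The monopolist equates marginal revenue to marginal cost: 94 − 10Q = 27, so Q = 6.7. From demand, P = 60.5.

Cournot: P = 43.75; Monopoly: P = 60.5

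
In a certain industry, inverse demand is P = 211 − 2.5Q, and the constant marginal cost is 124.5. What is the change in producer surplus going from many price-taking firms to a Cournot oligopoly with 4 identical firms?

Producer surplus rises by 478.864

Under competition P = MC = 124.5, so Q = (211 − 124.5)/2.5 = 34.6.
PS = (124.5 − 124.5)·34.6 = 0.
With 4 symmetric Cournot firms, each firm's FOC gives 211 − 12.5q = 124.5, so q = 6.92, Q = 4·6.92 = 27.68, and P = 141.8.
PS = (141.8 − 124.5)·27.68 = 478.864.
Change in producer surplus: 478.864 − 0 = 478.864.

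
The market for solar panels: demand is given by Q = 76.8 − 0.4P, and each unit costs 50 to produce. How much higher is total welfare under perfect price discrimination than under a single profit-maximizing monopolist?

Total welfare rises by 1008.2

Inverting demand: P = 192 − 2.5Q.
A monopolist chooses Q where MR = MC. MR = 192 − 5Q; setting this equal to 50 gives Q = 28.4 and P = 121.
CS = ½·(192 − 121)·28.4 = 1008.2; PS = (121 − 50)·28.4 = 2016.4; TS = 3024.6.
Under first-degree price discrimination the firm charges each unit its demand price and produces up to where P = MC, i.e. Q = 56.8. Consumer surplus is zero; producer surplus equals total surplus.
TS = 4032.8 (equal to competitive TS).
Change in total welfare: 4032.8 − 3024.6 = 1008.2.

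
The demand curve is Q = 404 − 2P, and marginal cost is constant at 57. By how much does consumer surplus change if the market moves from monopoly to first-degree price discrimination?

CS falls by 5256.25

Inverting demand: P = 202 − 0.5Q.
The monopolist equates marginal revenue to marginal cost: 202 − Q = 57, so Q = 145. From demand, P = 129.5.
CS = ½·(202 − 129.5)·145 = 5256.25.
A perfectly discriminating monopolist sells every unit with P(Q) ≥ MC(Q), so output equals the competitive quantity Q = 290. Each buyer pays their reservation price, so CS = 0 and the firm captures all surplus.
CS = 0.
Change in consumer surplus: 0 − 5256.25 = −5256.25.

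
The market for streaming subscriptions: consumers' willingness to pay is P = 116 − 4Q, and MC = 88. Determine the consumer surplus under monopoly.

CS = 24.5

A monopolist chooses Q where MR = MC. MR = 116 − 8Q; setting this equal to 88 gives Q = 3.5 and P = 102.
CS = ½·(116 − 102)·3.5 = 24.5.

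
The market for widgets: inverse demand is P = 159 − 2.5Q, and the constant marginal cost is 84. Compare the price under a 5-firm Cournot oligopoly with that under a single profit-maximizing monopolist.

In a 5-firm Cournot equilibrium, symmetry and the first-order condition give q = (159 − 84)/(15) = 5. So Q = 25 and P = 96.5.
The monopolist equates marginal revenue to marginal cost: 159 − 5Q = 84, so Q = 15. From demand, P = 121.5.

Cournot: P = 96.5; Monopoly: P = 121.5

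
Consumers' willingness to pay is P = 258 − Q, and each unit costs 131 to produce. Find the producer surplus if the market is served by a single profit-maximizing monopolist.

The monopolist equates marginal revenue to marginal cost: 258 − 2Q = 131, so Q = 63.5. From demand, P = 194.5.
PS = (194.5 − 131)·63.5 = 4032.25.

PS = 4032.25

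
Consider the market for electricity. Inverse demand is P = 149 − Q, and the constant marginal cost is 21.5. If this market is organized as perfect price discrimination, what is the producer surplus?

PS = 8128.125

Under first-degree price discrimination the firm charges each unit its demand price and produces up to where P = MC, i.e. Q = 127.5. Consumer surplus is zero; producer surplus equals total surplus.
PS = ½·(149 − 21.5)·127.5 = 8128.125.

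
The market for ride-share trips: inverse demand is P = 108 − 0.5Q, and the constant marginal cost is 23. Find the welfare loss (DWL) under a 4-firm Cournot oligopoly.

DWL = 289

Competitive firms price at marginal cost: P = 23, giving Q = 170.
With 4 symmetric Cournot firms, each firm's FOC gives 108 − 2.5q = 23, so q = 34, Q = 4·34 = 136, and P = 40.
DWL is the triangle between Q = 136 and Q = 170: ½·(170 − 136)·(40 − 23) = 289.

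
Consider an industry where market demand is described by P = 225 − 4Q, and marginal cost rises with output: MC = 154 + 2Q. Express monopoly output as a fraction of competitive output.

Q_m/Q_c = 0.6

The monopolist equates marginal revenue to marginal cost: 225 − 8Q = 154 + 2Q, so Q = 7.1. From demand, P = 196.6.
Under competition P = MC: 225 − 4Q = 154 + 2Q ⇒ Q = 71/6, P = 533/3.
Ratio Q_m/Q_c = 7.1/(71/6) = 0.6.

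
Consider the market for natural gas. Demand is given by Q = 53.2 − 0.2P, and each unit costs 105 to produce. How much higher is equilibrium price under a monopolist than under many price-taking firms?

Equilibrium price rises by 80.5

Inverting demand: P = 266 − 5Q.
Under competition P = MC = 105, so Q = (266 − 105)/5 = 32.2.
The monopolist equates marginal revenue to marginal cost: 266 − 10Q = 105, so Q = 16.1. From demand, P = 185.5.
Change in equilibrium price: 185.5 − 105 = 80.5.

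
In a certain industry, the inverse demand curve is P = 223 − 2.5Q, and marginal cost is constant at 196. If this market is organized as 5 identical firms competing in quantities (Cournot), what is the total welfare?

TS = 141.75

With 5 symmetric Cournot firms, each firm's FOC gives 223 − 15q = 196, so q = 1.8, Q = 5·1.8 = 9, and P = 200.5.
CS = ½·(223 − 200.5)·9 = 101.25; PS = (200.5 − 196)·9 = 40.5; TS = 141.75.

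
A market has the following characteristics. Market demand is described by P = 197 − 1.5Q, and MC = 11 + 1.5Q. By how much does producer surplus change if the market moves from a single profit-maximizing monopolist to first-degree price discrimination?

Producer surplus rises by 1922

The monopolist equates marginal revenue to marginal cost: 197 − 3Q = 11 + 1.5Q, so Q = 124/3. From demand, P = 135.
PS = P·Q − VC(Q) = 135·124/3 − (11·124/3 + ½·1.5·(124/3)²) = 3844.
Under first-degree price discrimination the firm charges each unit its demand price and produces up to where P = MC, i.e. Q = 62. Consumer surplus is zero; producer surplus equals total surplus.
PS = ½·(197 − 11)·62 = 5766.
Change in producer surplus: 5766 − 3844 = 1922.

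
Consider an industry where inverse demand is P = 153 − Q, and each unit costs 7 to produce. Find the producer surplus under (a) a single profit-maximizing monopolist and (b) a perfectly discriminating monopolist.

Monopoly: PS = 5329; Perfect PD: PS = 10658

A monopolist chooses Q where MR = MC. MR = 153 − 2Q; setting this equal to 7 gives Q = 73 and P = 80.
PS = (80 − 7)·73 = 5329.
A perfectly discriminating monopolist sells every unit with P(Q) ≥ MC(Q), so output equals the competitive quantity Q = 146. Each buyer pays their reservation price, so CS = 0 and the firm captures all surplus.
PS = ½·(153 − 7)·146 = 10658.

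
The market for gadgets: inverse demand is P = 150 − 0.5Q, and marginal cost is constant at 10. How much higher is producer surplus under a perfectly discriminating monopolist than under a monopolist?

The monopolist equates marginal revenue to marginal cost: 150 − Q = 10, so Q = 140. From demand, P = 80.
PS = (80 − 10)·140 = 9800.
A perfectly discriminating monopolist sells every unit with P(Q) ≥ MC(Q), so output equals the competitive quantity Q = 280. Each buyer pays their reservation price, so CS = 0 and the firm captures all surplus.
PS = ½·(150 − 10)·280 = 19600.
Change in producer surplus: 19600 − 9800 = 9800.

Producer surplus rises by 9800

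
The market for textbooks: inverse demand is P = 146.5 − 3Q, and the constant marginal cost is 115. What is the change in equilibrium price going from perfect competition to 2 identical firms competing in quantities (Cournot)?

Under competition P = MC = 115, so Q = (146.5 − 115)/3 = 10.5.
In a 2-firm Cournot equilibrium, symmetry and the first-order condition give q = (146.5 − 115)/(9) = 3.5. So Q = 7 and P = 125.5.
Change in equilibrium price: 125.5 − 115 = 10.5.

P rises by 10.5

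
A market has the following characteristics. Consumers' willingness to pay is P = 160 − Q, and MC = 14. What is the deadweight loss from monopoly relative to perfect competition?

Competitive firms price at marginal cost: P = 14, giving Q = 146.
The monopolist equates marginal revenue to marginal cost: 160 − 2Q = 14, so Q = 73. From demand, P = 87.
DWL is the triangle between Q = 73 and Q = 146: ½·(146 − 73)·(87 − 14) = 2664.5.

DWL = 2664.5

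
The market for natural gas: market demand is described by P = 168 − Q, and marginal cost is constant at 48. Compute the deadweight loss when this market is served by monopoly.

Perfect competition: P = MC = 48, so 168 − Q = 48 and Q = 120.
The monopolist equates marginal revenue to marginal cost: 168 − 2Q = 48, so Q = 60. From demand, P = 108.
DWL is the triangle between Q = 60 and Q = 120: ½·(120 − 60)·(108 − 48) = 1800.

DWL = 1800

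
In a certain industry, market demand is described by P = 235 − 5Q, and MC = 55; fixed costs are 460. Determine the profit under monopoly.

Monopoly sets MR = MC: 235 − 10Q = 55 ⇒ Q = 18, P = 235 − 5·18 = 145.
Profit = (145 − 55)·18 − 460 = 1160.

Profit = 1160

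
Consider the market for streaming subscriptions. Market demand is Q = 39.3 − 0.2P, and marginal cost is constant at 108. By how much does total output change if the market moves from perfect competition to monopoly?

Inverting demand: P = 196.5 − 5Q.
Perfect competition: P = MC = 108, so 196.5 − 5Q = 108 and Q = 17.7.
The monopolist equates marginal revenue to marginal cost: 196.5 − 10Q = 108, so Q = 8.85. From demand, P = 152.25.
Change in total output: 8.85 − 17.7 = −8.85.

Q falls by 8.85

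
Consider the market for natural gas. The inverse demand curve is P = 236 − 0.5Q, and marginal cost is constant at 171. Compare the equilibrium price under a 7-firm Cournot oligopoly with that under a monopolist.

Cournot: P = 179.125; Monopoly: P = 203.5

In a 7-firm Cournot equilibrium, symmetry and the first-order condition give q = (236 − 171)/(4) = 16.25. So Q = 113.75 and P = 179.125.
The monopolist equates marginal revenue to marginal cost: 236 − Q = 171, so Q = 65. From demand, P = 203.5.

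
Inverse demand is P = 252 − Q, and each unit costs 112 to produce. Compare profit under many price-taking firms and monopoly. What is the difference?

Perfect competition: P = MC = 112, so 252 − Q = 112 and Q = 140.
Profit = (112 − 112)·140 = 0.
Monopoly sets MR = MC: 252 − 2Q = 112 ⇒ Q = 70, P = 252 − 70 = 182.
Profit = (182 − 112)·70 = 4900.
Change in profit: 4900 − 0 = 4900.

π rises by 4900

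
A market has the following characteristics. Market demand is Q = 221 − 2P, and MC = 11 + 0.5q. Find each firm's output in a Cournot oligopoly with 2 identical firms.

Inverting demand: P = 110.5 − 0.5Q.
Cournot with 2 identical firms: the symmetric best-response condition is 110.5 − 1.5q = 11 + 0.5q. Each firm produces q = 49.75, total output Q = 99.5, price P = 60.75.

q_i = 49.75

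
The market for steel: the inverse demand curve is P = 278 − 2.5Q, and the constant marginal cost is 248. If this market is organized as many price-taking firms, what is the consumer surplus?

CS = 180

Perfect competition: P = MC = 248, so 278 − 2.5Q = 248 and Q = 12.
CS = ½·(278 − 248)·12 = 180.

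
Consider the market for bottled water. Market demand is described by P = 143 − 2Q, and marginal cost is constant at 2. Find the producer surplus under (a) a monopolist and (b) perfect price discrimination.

Monopoly: PS = 2485.125; Perfect PD: PS = 4970.25

A monopolist chooses Q where MR = MC. MR = 143 − 4Q; setting this equal to 2 gives Q = 35.25 and P = 72.5.
PS = (72.5 − 2)·35.25 = 2485.125.
Under first-degree price discrimination the firm charges each unit its demand price and produces up to where P = MC, i.e. Q = 70.5. Consumer surplus is zero; producer surplus equals total surplus.
PS = ½·(143 − 2)·70.5 = 4970.25.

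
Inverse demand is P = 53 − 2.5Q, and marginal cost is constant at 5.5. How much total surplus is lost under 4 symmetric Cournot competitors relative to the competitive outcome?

DWL = 18.05

Perfect competition: P = MC = 5.5, so 53 − 2.5Q = 5.5 and Q = 19.
Cournot with 4 identical firms: the symmetric best-response condition is 53 − 12.5q = 5.5. Each firm produces q = 3.8, total output Q = 15.2, price P = 15.
DWL is the triangle between Q = 15.2 and Q = 19: ½·(19 − 15.2)·(15 − 5.5) = 18.05.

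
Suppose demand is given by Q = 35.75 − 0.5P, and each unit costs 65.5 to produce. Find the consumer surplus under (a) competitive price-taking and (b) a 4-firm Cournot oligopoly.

Competition: CS = 9; Cournot: CS = 5.76

Inverting demand: P = 71.5 − 2Q.
Perfect competition: P = MC = 65.5, so 71.5 − 2Q = 65.5 and Q = 3.
CS = ½·(71.5 − 65.5)·3 = 9.
With 4 symmetric Cournot firms, each firm's FOC gives 71.5 − 10q = 65.5, so q = 0.6, Q = 4·0.6 = 2.4, and P = 66.7.
CS = ½·(71.5 − 66.7)·2.4 = 5.76.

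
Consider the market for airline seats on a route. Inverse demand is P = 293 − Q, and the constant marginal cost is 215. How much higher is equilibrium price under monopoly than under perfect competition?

P rises by 39

Competitive firms price at marginal cost: P = 215, giving Q = 78.
The monopolist equates marginal revenue to marginal cost: 293 − 2Q = 215, so Q = 39. From demand, P = 254.
Change in equilibrium price: 254 − 215 = 39.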